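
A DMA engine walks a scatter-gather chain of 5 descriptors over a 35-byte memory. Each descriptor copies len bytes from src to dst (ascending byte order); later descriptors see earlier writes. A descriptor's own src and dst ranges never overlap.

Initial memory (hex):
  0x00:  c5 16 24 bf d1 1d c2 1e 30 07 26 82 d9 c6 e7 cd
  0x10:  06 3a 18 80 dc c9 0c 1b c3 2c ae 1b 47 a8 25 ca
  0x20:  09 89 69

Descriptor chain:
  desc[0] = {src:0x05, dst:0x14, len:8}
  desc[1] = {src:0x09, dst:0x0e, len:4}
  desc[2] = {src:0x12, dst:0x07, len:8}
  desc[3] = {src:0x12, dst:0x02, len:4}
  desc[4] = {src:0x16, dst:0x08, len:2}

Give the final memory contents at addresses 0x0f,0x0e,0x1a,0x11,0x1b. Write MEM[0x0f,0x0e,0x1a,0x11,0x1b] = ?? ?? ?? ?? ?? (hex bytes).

MEM[0x0f,0x0e,0x1a,0x11,0x1b] = 26 26 82 d9 d9

D0: mem[0x14..0x1b] <- [1d c2 1e 30 07 26 82 d9]
D1: mem[0x0e..0x11] <- [07 26 82 d9]
D2: mem[0x07..0x0e] <- [18 80 1d c2 1e 30 07 26]
D3: mem[0x02..0x05] <- [18 80 1d c2]
D4: mem[0x08..0x09] <- [1e 30]
query mem[0x0f]=0x26, mem[0x0e]=0x26, mem[0x1a]=0x82, mem[0x11]=0xd9, mem[0x1b]=0xd9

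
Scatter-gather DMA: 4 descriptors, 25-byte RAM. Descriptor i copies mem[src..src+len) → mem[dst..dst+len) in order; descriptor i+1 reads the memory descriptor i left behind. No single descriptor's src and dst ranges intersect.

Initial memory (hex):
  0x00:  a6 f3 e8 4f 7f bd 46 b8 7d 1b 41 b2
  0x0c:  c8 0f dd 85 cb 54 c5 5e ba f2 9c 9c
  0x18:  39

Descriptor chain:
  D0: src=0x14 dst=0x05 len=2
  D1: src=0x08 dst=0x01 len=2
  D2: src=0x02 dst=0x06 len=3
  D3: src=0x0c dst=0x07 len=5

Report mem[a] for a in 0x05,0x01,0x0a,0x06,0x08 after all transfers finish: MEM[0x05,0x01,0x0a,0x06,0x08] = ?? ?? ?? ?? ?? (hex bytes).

D0: mem[0x05..0x06] <- [ba f2]
D1: mem[0x01..0x02] <- [7d 1b]
D2: mem[0x06..0x08] <- [1b 4f 7f]
D3: mem[0x07..0x0b] <- [c8 0f dd 85 cb]
query mem[0x05]=0xba, mem[0x01]=0x7d, mem[0x0a]=0x85, mem[0x06]=0x1b, mem[0x08]=0x0f

MEM[0x05,0x01,0x0a,0x06,0x08] = ba 7d 85 1b 0f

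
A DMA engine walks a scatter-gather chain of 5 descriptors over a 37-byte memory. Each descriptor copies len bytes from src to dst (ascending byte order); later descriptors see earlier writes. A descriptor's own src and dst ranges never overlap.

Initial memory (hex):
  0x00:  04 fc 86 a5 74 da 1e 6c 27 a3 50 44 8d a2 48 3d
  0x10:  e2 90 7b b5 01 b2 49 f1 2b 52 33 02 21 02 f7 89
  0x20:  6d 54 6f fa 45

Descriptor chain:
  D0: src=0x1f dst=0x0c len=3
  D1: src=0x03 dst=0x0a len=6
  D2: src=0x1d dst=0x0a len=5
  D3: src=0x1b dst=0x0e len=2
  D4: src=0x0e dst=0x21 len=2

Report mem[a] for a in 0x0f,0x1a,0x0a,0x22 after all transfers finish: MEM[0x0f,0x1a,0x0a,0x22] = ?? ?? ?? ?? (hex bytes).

[0] 0x1f->0x0c len=3 : 89 6d 54
[1] 0x03->0x0a len=6 : a5 74 da 1e 6c 27
[2] 0x1d->0x0a len=5 : 02 f7 89 6d 54
[3] 0x1b->0x0e len=2 : 02 21
[4] 0x0e->0x21 len=2 : 02 21
query mem[0x0f]=0x21, mem[0x1a]=0x33, mem[0x0a]=0x02, mem[0x22]=0x21

MEM[0x0f,0x1a,0x0a,0x22] = 21 33 02 21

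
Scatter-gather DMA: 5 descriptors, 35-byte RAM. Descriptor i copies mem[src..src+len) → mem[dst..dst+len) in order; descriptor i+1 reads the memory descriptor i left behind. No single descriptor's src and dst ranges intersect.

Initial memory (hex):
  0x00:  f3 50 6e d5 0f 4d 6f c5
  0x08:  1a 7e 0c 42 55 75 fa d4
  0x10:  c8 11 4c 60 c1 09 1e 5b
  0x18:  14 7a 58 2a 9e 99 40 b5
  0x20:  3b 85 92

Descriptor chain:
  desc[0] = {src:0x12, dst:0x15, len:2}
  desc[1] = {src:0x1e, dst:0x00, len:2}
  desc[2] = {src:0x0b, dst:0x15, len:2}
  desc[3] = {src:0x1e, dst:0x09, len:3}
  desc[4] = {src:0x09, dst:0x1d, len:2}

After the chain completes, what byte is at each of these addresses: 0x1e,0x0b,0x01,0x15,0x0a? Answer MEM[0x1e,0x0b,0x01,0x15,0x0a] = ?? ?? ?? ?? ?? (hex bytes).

MEM[0x1e,0x0b,0x01,0x15,0x0a] = b5 3b b5 42 b5

#0 dst[0x15+2] := {0x4c,0x60}
#1 dst[0x00+2] := {0x40,0xb5}
#2 dst[0x15+2] := {0x42,0x55}
#3 dst[0x09+3] := {0x40,0xb5,0x3b}
#4 dst[0x1d+2] := {0x40,0xb5}
query mem[0x1e]=0xb5, mem[0x0b]=0x3b, mem[0x01]=0xb5, mem[0x15]=0x42, mem[0x0a]=0xb5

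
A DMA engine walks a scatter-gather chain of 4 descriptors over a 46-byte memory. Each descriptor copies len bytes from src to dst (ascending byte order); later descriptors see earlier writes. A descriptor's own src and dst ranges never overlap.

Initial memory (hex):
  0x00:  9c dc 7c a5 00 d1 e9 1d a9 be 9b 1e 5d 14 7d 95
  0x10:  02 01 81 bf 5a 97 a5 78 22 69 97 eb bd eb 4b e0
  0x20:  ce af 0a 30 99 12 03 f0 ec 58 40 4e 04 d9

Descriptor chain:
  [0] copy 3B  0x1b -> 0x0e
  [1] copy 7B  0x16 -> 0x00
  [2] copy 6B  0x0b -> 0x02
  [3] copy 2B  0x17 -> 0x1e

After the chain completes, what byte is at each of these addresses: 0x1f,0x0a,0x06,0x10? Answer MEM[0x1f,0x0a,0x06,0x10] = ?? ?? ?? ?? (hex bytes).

D0: mem[0x0e..0x10] <- [eb bd eb]
D1: mem[0x00..0x06] <- [a5 78 22 69 97 eb bd]
D2: mem[0x02..0x07] <- [1e 5d 14 eb bd eb]
D3: mem[0x1e..0x1f] <- [78 22]
query mem[0x1f]=0x22, mem[0x0a]=0x9b, mem[0x06]=0xbd, mem[0x10]=0xeb

MEM[0x1f,0x0a,0x06,0x10] = 22 9b bd eb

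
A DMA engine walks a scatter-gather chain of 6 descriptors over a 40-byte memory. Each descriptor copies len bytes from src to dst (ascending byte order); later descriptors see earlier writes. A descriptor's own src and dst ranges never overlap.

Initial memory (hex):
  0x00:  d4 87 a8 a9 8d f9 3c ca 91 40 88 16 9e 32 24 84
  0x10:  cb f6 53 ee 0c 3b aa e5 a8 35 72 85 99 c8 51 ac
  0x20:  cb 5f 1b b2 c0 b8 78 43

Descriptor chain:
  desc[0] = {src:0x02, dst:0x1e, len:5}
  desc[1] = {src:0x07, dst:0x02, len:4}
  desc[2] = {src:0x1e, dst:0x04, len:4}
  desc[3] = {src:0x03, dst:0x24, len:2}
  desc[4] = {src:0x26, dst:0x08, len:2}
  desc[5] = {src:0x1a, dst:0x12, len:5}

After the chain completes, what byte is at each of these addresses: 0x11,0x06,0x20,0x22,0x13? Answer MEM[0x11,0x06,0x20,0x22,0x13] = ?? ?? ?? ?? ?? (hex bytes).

#0 dst[0x1e+5] := {0xa8,0xa9,0x8d,0xf9,0x3c}
#1 dst[0x02+4] := {0xca,0x91,0x40,0x88}
#2 dst[0x04+4] := {0xa8,0xa9,0x8d,0xf9}
#3 dst[0x24+2] := {0x91,0xa8}
#4 dst[0x08+2] := {0x78,0x43}
#5 dst[0x12+5] := {0x72,0x85,0x99,0xc8,0xa8}
query mem[0x11]=0xf6, mem[0x06]=0x8d, mem[0x20]=0x8d, mem[0x22]=0x3c, mem[0x13]=0x85

MEM[0x11,0x06,0x20,0x22,0x13] = f6 8d 8d 3c 85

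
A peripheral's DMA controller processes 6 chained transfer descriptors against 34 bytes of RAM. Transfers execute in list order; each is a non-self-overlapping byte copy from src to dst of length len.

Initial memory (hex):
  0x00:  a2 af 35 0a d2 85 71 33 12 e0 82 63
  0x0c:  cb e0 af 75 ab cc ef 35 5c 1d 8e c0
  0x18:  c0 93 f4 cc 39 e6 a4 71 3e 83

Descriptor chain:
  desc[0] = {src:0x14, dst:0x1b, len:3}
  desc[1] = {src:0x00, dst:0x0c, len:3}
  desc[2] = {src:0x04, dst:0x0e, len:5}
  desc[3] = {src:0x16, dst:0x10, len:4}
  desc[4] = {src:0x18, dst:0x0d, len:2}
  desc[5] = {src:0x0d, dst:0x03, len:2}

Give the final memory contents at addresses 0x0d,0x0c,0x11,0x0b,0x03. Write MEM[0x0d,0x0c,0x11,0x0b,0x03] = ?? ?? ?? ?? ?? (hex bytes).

#0 dst[0x1b+3] := {0x5c,0x1d,0x8e}
#1 dst[0x0c+3] := {0xa2,0xaf,0x35}
#2 dst[0x0e+5] := {0xd2,0x85,0x71,0x33,0x12}
#3 dst[0x10+4] := {0x8e,0xc0,0xc0,0x93}
#4 dst[0x0d+2] := {0xc0,0x93}
#5 dst[0x03+2] := {0xc0,0x93}
query mem[0x0d]=0xc0, mem[0x0c]=0xa2, mem[0x11]=0xc0, mem[0x0b]=0x63, mem[0x03]=0xc0

MEM[0x0d,0x0c,0x11,0x0b,0x03] = c0 a2 c0 63 c0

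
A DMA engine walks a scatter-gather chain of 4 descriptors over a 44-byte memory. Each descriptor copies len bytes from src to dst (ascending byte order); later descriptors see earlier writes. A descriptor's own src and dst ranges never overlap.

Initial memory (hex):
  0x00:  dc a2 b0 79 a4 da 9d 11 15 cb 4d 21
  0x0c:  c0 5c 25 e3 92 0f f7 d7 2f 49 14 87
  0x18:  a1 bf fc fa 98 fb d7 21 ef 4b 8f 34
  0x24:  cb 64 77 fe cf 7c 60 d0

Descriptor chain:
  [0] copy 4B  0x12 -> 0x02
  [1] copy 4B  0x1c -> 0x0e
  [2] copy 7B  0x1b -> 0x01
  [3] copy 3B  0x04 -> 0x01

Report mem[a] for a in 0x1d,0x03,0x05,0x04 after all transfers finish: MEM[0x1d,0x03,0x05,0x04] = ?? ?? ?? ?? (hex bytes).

#0 dst[0x02+4] := {0xf7,0xd7,0x2f,0x49}
#1 dst[0x0e+4] := {0x98,0xfb,0xd7,0x21}
#2 dst[0x01+7] := {0xfa,0x98,0xfb,0xd7,0x21,0xef,0x4b}
#3 dst[0x01+3] := {0xd7,0x21,0xef}
query mem[0x1d]=0xfb, mem[0x03]=0xef, mem[0x05]=0x21, mem[0x04]=0xd7

MEM[0x1d,0x03,0x05,0x04] = fb ef 21 d7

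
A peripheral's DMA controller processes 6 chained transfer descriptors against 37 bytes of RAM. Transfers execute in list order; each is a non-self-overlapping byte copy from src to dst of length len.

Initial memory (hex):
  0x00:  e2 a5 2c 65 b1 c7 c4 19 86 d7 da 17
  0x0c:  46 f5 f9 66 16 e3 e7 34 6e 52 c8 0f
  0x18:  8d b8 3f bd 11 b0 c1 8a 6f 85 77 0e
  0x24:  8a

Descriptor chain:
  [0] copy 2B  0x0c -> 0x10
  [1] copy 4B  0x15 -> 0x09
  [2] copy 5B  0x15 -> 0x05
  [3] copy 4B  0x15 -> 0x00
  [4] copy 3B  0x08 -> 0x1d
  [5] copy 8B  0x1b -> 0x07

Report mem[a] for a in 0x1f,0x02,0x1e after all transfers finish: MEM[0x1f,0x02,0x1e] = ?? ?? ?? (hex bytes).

#0 dst[0x10+2] := {0x46,0xf5}
#1 dst[0x09+4] := {0x52,0xc8,0x0f,0x8d}
#2 dst[0x05+5] := {0x52,0xc8,0x0f,0x8d,0xb8}
#3 dst[0x00+4] := {0x52,0xc8,0x0f,0x8d}
#4 dst[0x1d+3] := {0x8d,0xb8,0xc8}
#5 dst[0x07+8] := {0xbd,0x11,0x8d,0xb8,0xc8,0x6f,0x85,0x77}
query mem[0x1f]=0xc8, mem[0x02]=0x0f, mem[0x1e]=0xb8

MEM[0x1f,0x02,0x1e] = c8 0f b8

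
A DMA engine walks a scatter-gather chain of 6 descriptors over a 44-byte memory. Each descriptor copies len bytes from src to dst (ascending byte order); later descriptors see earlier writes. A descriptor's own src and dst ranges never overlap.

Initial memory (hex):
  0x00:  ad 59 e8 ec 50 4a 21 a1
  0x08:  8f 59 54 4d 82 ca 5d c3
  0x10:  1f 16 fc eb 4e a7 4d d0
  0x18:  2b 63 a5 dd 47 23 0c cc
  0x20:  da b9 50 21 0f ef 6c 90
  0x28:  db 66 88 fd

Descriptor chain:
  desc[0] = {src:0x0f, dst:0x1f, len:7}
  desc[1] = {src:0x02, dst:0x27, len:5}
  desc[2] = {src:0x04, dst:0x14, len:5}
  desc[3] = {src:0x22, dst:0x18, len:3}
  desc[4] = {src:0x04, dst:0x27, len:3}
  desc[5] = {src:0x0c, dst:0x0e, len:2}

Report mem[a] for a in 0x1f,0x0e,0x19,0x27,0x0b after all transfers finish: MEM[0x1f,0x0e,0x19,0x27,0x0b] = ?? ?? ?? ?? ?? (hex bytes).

MEM[0x1f,0x0e,0x19,0x27,0x0b] = c3 82 eb 50 4d

  after D0: wrote 7B at 0x1f = c31f16fceb4ea7
  after D1: wrote 5B at 0x27 = e8ec504a21
  after D2: wrote 5B at 0x14 = 504a21a18f
  after D3: wrote 3B at 0x18 = fceb4e
  after D4: wrote 3B at 0x27 = 504a21
  after D5: wrote 2B at 0x0e = 82ca
query mem[0x1f]=0xc3, mem[0x0e]=0x82, mem[0x19]=0xeb, mem[0x27]=0x50, mem[0x0b]=0x4d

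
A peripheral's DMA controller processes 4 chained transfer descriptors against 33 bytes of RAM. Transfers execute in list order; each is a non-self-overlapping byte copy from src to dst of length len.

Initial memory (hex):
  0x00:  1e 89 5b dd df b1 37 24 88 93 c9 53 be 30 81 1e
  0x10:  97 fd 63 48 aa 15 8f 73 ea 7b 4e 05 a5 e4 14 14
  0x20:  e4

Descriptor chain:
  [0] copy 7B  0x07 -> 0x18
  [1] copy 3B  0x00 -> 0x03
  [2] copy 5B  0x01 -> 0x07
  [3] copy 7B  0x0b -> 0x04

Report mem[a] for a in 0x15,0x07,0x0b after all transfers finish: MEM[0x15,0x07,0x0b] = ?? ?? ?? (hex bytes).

MEM[0x15,0x07,0x0b] = 15 81 5b

[0] 0x07->0x18 len=7 : 24 88 93 c9 53 be 30
[1] 0x00->0x03 len=3 : 1e 89 5b
[2] 0x01->0x07 len=5 : 89 5b 1e 89 5b
[3] 0x0b->0x04 len=7 : 5b be 30 81 1e 97 fd
query mem[0x15]=0x15, mem[0x07]=0x81, mem[0x0b]=0x5b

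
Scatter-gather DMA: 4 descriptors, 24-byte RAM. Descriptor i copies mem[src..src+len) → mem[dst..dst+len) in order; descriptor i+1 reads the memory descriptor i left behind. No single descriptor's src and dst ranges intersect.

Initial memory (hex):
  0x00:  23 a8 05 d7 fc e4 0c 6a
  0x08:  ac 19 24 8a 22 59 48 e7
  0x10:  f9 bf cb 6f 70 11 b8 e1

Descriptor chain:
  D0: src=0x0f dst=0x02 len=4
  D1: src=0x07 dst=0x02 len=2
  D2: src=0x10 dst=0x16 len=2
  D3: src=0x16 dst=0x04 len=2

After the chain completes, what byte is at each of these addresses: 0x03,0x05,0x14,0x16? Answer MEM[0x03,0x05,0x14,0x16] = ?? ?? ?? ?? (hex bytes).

MEM[0x03,0x05,0x14,0x16] = ac bf 70 f9

D0: mem[0x02..0x05] <- [e7 f9 bf cb]
D1: mem[0x02..0x03] <- [6a ac]
D2: mem[0x16..0x17] <- [f9 bf]
D3: mem[0x04..0x05] <- [f9 bf]
query mem[0x03]=0xac, mem[0x05]=0xbf, mem[0x14]=0x70, mem[0x16]=0xf9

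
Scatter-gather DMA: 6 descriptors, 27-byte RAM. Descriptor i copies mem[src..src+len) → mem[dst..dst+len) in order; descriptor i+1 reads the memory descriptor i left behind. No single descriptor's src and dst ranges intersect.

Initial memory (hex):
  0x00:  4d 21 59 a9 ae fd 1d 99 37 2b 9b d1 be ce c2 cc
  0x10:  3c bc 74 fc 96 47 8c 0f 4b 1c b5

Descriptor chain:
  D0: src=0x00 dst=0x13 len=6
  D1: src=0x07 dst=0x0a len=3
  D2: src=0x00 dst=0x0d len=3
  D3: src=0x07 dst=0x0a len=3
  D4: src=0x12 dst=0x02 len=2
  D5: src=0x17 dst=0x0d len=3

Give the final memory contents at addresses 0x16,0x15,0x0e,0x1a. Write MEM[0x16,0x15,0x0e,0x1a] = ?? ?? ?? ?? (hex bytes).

MEM[0x16,0x15,0x0e,0x1a] = a9 59 fd b5

D0: mem[0x13..0x18] <- [4d 21 59 a9 ae fd]
D1: mem[0x0a..0x0c] <- [99 37 2b]
D2: mem[0x0d..0x0f] <- [4d 21 59]
D3: mem[0x0a..0x0c] <- [99 37 2b]
D4: mem[0x02..0x03] <- [74 4d]
D5: mem[0x0d..0x0f] <- [ae fd 1c]
query mem[0x16]=0xa9, mem[0x15]=0x59, mem[0x0e]=0xfd, mem[0x1a]=0xb5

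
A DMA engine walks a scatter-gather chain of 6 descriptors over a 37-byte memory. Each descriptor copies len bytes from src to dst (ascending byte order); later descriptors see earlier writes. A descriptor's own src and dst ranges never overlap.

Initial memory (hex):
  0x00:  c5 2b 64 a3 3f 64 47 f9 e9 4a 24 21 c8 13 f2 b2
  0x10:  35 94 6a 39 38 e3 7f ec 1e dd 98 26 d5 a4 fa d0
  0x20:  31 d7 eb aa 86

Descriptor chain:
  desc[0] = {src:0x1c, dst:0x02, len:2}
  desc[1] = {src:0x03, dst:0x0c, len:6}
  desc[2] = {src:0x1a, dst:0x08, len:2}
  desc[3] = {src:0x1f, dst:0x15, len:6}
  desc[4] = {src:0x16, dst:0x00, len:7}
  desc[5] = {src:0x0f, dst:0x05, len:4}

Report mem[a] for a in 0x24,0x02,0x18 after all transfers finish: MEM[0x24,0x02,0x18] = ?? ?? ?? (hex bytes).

MEM[0x24,0x02,0x18] = 86 eb eb

#0 dst[0x02+2] := {0xd5,0xa4}
#1 dst[0x0c+6] := {0xa4,0x3f,0x64,0x47,0xf9,0xe9}
#2 dst[0x08+2] := {0x98,0x26}
#3 dst[0x15+6] := {0xd0,0x31,0xd7,0xeb,0xaa,0x86}
#4 dst[0x00+7] := {0x31,0xd7,0xeb,0xaa,0x86,0x26,0xd5}
#5 dst[0x05+4] := {0x47,0xf9,0xe9,0x6a}
query mem[0x24]=0x86, mem[0x02]=0xeb, mem[0x18]=0xeb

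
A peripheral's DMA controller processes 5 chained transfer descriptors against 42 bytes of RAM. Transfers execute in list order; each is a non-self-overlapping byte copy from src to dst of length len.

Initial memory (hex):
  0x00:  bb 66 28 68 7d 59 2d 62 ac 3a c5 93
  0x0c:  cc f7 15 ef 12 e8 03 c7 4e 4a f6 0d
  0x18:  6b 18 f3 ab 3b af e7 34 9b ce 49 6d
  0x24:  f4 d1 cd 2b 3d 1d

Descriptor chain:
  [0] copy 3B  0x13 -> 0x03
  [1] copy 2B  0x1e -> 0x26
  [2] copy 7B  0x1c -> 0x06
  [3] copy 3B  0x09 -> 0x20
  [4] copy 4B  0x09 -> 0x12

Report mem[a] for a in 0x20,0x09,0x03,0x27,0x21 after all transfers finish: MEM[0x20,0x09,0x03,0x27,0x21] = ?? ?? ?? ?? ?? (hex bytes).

MEM[0x20,0x09,0x03,0x27,0x21] = 34 34 c7 34 9b

  after D0: wrote 3B at 0x03 = c74e4a
  after D1: wrote 2B at 0x26 = e734
  after D2: wrote 7B at 0x06 = 3bafe7349bce49
  after D3: wrote 3B at 0x20 = 349bce
  after D4: wrote 4B at 0x12 = 349bce49
query mem[0x20]=0x34, mem[0x09]=0x34, mem[0x03]=0xc7, mem[0x27]=0x34, mem[0x21]=0x9b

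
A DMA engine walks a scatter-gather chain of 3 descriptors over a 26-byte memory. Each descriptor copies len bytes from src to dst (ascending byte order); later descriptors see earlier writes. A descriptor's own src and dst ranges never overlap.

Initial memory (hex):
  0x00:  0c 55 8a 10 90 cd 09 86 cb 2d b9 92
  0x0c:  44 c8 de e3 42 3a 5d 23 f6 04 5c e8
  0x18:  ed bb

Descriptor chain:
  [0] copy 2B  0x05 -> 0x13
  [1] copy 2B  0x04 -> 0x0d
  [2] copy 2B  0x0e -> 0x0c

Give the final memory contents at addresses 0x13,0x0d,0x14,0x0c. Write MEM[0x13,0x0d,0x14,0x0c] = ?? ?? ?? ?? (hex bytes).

MEM[0x13,0x0d,0x14,0x0c] = cd e3 09 cd

D0: mem[0x13..0x14] <- [cd 09]
D1: mem[0x0d..0x0e] <- [90 cd]
D2: mem[0x0c..0x0d] <- [cd e3]
query mem[0x13]=0xcd, mem[0x0d]=0xe3, mem[0x14]=0x09, mem[0x0c]=0xcd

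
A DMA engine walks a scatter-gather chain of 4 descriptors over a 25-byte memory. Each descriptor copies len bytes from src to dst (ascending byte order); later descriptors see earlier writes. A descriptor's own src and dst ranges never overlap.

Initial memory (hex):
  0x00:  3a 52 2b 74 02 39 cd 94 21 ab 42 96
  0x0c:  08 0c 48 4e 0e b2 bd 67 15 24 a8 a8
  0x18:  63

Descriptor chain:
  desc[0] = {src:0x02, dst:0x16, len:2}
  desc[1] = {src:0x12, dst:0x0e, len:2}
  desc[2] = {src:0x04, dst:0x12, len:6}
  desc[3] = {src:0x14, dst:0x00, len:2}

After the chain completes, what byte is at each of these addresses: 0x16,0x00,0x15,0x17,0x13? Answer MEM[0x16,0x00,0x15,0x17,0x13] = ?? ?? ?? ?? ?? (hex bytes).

[0] 0x02->0x16 len=2 : 2b 74
[1] 0x12->0x0e len=2 : bd 67
[2] 0x04->0x12 len=6 : 02 39 cd 94 21 ab
[3] 0x14->0x00 len=2 : cd 94
query mem[0x16]=0x21, mem[0x00]=0xcd, mem[0x15]=0x94, mem[0x17]=0xab, mem[0x13]=0x39

MEM[0x16,0x00,0x15,0x17,0x13] = 21 cd 94 ab 39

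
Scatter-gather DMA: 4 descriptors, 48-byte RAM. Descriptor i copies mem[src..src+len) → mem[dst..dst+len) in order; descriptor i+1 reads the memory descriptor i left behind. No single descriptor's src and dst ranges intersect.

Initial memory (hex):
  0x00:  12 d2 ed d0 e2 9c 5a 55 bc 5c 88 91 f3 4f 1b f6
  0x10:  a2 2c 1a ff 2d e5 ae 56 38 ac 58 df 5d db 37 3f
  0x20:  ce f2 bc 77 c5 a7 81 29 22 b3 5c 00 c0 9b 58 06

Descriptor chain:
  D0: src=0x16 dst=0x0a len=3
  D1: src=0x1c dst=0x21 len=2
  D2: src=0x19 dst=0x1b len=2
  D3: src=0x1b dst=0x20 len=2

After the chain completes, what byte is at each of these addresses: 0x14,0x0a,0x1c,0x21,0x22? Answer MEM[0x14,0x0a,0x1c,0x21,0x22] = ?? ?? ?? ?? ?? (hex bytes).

  after D0: wrote 3B at 0x0a = ae5638
  after D1: wrote 2B at 0x21 = 5ddb
  after D2: wrote 2B at 0x1b = ac58
  after D3: wrote 2B at 0x20 = ac58
query mem[0x14]=0x2d, mem[0x0a]=0xae, mem[0x1c]=0x58, mem[0x21]=0x58, mem[0x22]=0xdb

MEM[0x14,0x0a,0x1c,0x21,0x22] = 2d ae 58 58 db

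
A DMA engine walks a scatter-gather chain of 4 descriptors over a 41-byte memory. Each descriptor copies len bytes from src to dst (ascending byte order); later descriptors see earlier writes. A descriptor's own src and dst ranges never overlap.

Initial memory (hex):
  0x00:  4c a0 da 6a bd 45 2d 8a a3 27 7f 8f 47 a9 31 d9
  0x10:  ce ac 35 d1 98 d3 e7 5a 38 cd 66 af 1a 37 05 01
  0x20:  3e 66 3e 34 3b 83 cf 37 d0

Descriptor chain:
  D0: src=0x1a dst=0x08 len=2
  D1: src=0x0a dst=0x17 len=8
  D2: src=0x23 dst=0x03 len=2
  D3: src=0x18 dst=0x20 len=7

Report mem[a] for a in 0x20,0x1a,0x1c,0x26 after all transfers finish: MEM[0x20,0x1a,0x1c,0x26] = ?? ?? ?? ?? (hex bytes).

#0 dst[0x08+2] := {0x66,0xaf}
#1 dst[0x17+8] := {0x7f,0x8f,0x47,0xa9,0x31,0xd9,0xce,0xac}
#2 dst[0x03+2] := {0x34,0x3b}
#3 dst[0x20+7] := {0x8f,0x47,0xa9,0x31,0xd9,0xce,0xac}
query mem[0x20]=0x8f, mem[0x1a]=0xa9, mem[0x1c]=0xd9, mem[0x26]=0xac

MEM[0x20,0x1a,0x1c,0x26] = 8f a9 d9 ac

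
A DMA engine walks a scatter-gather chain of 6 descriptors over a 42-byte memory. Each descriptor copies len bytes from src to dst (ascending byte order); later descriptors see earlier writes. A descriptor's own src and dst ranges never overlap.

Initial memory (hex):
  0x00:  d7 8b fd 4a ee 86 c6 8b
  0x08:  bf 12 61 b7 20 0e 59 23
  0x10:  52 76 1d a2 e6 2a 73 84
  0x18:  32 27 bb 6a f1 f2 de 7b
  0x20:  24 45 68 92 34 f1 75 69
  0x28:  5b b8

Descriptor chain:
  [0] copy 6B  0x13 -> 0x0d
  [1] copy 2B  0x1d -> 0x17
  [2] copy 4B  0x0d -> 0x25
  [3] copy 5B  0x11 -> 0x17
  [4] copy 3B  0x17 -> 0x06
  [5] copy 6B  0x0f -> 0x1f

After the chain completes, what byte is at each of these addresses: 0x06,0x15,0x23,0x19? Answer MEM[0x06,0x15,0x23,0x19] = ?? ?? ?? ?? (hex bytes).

MEM[0x06,0x15,0x23,0x19] = 84 2a a2 a2

[0] 0x13->0x0d len=6 : a2 e6 2a 73 84 32
[1] 0x1d->0x17 len=2 : f2 de
[2] 0x0d->0x25 len=4 : a2 e6 2a 73
[3] 0x11->0x17 len=5 : 84 32 a2 e6 2a
[4] 0x17->0x06 len=3 : 84 32 a2
[5] 0x0f->0x1f len=6 : 2a 73 84 32 a2 e6
query mem[0x06]=0x84, mem[0x15]=0x2a, mem[0x23]=0xa2, mem[0x19]=0xa2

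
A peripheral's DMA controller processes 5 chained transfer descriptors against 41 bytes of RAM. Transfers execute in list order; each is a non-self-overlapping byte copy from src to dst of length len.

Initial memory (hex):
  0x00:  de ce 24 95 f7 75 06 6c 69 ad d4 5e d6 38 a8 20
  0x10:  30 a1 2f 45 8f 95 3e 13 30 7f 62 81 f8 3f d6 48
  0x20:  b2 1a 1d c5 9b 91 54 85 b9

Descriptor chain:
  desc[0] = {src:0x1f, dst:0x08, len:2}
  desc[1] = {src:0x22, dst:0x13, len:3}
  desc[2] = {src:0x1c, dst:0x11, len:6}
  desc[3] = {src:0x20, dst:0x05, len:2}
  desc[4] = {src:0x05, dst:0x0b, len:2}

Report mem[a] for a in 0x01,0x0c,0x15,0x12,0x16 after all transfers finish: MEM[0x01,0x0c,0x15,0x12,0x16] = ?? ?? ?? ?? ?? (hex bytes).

MEM[0x01,0x0c,0x15,0x12,0x16] = ce 1a b2 3f 1a

D0: mem[0x08..0x09] <- [48 b2]
D1: mem[0x13..0x15] <- [1d c5 9b]
D2: mem[0x11..0x16] <- [f8 3f d6 48 b2 1a]
D3: mem[0x05..0x06] <- [b2 1a]
D4: mem[0x0b..0x0c] <- [b2 1a]
query mem[0x01]=0xce, mem[0x0c]=0x1a, mem[0x15]=0xb2, mem[0x12]=0x3f, mem[0x16]=0x1a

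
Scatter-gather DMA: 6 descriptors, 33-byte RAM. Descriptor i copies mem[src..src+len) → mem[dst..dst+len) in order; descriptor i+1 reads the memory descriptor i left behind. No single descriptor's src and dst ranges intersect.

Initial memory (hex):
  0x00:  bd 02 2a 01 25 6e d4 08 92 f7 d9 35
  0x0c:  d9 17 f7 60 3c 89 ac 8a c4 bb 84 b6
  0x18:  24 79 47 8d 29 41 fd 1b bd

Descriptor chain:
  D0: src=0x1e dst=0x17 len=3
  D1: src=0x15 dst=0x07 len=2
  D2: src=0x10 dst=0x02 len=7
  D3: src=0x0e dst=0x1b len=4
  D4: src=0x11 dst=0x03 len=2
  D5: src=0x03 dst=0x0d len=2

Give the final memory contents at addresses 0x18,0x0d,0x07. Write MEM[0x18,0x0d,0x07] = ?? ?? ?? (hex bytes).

MEM[0x18,0x0d,0x07] = 1b 89 bb

  after D0: wrote 3B at 0x17 = fd1bbd
  after D1: wrote 2B at 0x07 = bb84
  after D2: wrote 7B at 0x02 = 3c89ac8ac4bb84
  after D3: wrote 4B at 0x1b = f7603c89
  after D4: wrote 2B at 0x03 = 89ac
  after D5: wrote 2B at 0x0d = 89ac
query mem[0x18]=0x1b, mem[0x0d]=0x89, mem[0x07]=0xbb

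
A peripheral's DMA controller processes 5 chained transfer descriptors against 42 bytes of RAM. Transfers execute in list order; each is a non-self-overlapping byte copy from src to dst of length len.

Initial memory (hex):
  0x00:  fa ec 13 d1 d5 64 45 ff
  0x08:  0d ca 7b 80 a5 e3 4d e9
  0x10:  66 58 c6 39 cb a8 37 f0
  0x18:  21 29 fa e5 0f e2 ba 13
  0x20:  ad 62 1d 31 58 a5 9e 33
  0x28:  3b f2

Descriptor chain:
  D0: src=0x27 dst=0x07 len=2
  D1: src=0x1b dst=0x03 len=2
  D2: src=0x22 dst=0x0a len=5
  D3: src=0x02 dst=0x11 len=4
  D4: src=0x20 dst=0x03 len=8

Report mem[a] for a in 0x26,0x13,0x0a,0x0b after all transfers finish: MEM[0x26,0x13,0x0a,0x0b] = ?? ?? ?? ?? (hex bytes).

#0 dst[0x07+2] := {0x33,0x3b}
#1 dst[0x03+2] := {0xe5,0x0f}
#2 dst[0x0a+5] := {0x1d,0x31,0x58,0xa5,0x9e}
#3 dst[0x11+4] := {0x13,0xe5,0x0f,0x64}
#4 dst[0x03+8] := {0xad,0x62,0x1d,0x31,0x58,0xa5,0x9e,0x33}
query mem[0x26]=0x9e, mem[0x13]=0x0f, mem[0x0a]=0x33, mem[0x0b]=0x31

MEM[0x26,0x13,0x0a,0x0b] = 9e 0f 33 31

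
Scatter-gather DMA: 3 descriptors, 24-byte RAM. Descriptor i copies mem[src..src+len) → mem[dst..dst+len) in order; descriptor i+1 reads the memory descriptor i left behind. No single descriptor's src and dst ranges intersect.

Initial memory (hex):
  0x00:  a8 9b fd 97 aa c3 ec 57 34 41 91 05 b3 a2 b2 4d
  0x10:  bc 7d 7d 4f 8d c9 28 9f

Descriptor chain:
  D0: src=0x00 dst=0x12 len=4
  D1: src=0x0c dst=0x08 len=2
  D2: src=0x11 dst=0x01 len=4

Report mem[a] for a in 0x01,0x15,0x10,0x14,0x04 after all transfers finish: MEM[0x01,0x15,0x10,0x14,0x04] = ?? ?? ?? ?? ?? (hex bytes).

#0 dst[0x12+4] := {0xa8,0x9b,0xfd,0x97}
#1 dst[0x08+2] := {0xb3,0xa2}
#2 dst[0x01+4] := {0x7d,0xa8,0x9b,0xfd}
query mem[0x01]=0x7d, mem[0x15]=0x97, mem[0x10]=0xbc, mem[0x14]=0xfd, mem[0x04]=0xfd

MEM[0x01,0x15,0x10,0x14,0x04] = 7d 97 bc fd fd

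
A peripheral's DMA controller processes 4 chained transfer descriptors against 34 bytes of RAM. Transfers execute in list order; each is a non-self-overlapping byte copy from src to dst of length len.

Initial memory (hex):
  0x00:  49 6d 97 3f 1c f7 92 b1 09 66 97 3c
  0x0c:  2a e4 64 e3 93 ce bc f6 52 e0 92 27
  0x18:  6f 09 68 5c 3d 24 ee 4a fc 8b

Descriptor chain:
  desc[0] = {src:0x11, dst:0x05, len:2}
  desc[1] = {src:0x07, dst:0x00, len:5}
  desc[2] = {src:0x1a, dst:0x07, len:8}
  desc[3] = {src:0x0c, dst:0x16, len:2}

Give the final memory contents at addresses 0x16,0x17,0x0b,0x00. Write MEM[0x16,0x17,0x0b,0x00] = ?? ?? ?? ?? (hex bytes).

MEM[0x16,0x17,0x0b,0x00] = 4a fc ee b1

[0] 0x11->0x05 len=2 : ce bc
[1] 0x07->0x00 len=5 : b1 09 66 97 3c
[2] 0x1a->0x07 len=8 : 68 5c 3d 24 ee 4a fc 8b
[3] 0x0c->0x16 len=2 : 4a fc
query mem[0x16]=0x4a, mem[0x17]=0xfc, mem[0x0b]=0xee, mem[0x00]=0xb1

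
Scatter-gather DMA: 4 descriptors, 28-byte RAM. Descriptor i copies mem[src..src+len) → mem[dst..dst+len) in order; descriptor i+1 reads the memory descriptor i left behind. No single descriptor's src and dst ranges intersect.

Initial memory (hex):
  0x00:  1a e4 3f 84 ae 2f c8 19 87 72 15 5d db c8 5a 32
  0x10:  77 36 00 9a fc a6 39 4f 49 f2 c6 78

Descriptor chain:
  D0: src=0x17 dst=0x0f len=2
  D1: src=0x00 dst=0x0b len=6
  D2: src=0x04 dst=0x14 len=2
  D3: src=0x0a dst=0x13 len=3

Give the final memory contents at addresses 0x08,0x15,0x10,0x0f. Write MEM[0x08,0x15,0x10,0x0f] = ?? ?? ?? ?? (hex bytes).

MEM[0x08,0x15,0x10,0x0f] = 87 e4 2f ae

D0: mem[0x0f..0x10] <- [4f 49]
D1: mem[0x0b..0x10] <- [1a e4 3f 84 ae 2f]
D2: mem[0x14..0x15] <- [ae 2f]
D3: mem[0x13..0x15] <- [15 1a e4]
query mem[0x08]=0x87, mem[0x15]=0xe4, mem[0x10]=0x2f, mem[0x0f]=0xae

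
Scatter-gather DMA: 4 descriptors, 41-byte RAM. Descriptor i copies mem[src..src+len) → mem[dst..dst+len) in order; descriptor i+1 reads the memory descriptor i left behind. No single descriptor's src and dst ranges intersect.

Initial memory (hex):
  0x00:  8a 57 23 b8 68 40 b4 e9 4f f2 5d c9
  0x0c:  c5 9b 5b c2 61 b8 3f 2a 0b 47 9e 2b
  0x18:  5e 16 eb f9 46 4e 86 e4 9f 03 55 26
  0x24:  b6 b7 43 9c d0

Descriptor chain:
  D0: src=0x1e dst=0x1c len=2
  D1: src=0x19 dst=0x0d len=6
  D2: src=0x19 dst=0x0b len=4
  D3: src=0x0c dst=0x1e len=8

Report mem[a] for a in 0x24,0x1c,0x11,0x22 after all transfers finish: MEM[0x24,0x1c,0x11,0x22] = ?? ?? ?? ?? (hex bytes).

MEM[0x24,0x1c,0x11,0x22] = 86 86 e4 86

  after D0: wrote 2B at 0x1c = 86e4
  after D1: wrote 6B at 0x0d = 16ebf986e486
  after D2: wrote 4B at 0x0b = 16ebf986
  after D3: wrote 8B at 0x1e = ebf986f986e4862a
query mem[0x24]=0x86, mem[0x1c]=0x86, mem[0x11]=0xe4, mem[0x22]=0x86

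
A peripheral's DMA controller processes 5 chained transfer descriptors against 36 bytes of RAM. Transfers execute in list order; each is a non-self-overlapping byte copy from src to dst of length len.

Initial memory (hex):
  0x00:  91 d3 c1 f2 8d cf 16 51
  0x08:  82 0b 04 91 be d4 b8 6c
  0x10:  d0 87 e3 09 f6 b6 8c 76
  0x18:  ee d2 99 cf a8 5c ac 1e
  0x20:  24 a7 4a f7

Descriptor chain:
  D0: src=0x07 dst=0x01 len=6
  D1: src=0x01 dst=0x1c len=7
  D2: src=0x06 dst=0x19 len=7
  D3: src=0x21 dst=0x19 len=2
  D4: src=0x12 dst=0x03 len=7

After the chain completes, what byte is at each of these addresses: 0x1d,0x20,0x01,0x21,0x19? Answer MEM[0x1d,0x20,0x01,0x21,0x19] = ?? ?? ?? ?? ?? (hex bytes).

[0] 0x07->0x01 len=6 : 51 82 0b 04 91 be
[1] 0x01->0x1c len=7 : 51 82 0b 04 91 be 51
[2] 0x06->0x19 len=7 : be 51 82 0b 04 91 be
[3] 0x21->0x19 len=2 : be 51
[4] 0x12->0x03 len=7 : e3 09 f6 b6 8c 76 ee
query mem[0x1d]=0x04, mem[0x20]=0x91, mem[0x01]=0x51, mem[0x21]=0xbe, mem[0x19]=0xbe

MEM[0x1d,0x20,0x01,0x21,0x19] = 04 91 51 be be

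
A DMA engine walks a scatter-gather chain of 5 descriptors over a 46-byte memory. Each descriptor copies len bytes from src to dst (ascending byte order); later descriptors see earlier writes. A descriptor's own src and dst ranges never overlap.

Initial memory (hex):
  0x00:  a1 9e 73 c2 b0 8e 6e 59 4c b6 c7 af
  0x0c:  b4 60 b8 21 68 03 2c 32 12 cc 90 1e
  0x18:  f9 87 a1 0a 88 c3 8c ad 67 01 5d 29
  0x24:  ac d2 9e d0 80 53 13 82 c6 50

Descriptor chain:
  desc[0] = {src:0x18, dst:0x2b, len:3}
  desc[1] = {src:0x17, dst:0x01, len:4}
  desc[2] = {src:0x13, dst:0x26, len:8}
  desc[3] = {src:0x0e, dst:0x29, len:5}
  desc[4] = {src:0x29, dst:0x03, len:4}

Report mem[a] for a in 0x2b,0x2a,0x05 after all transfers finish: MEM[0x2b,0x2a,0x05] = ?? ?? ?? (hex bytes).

MEM[0x2b,0x2a,0x05] = 68 21 68

[0] 0x18->0x2b len=3 : f9 87 a1
[1] 0x17->0x01 len=4 : 1e f9 87 a1
[2] 0x13->0x26 len=8 : 32 12 cc 90 1e f9 87 a1
[3] 0x0e->0x29 len=5 : b8 21 68 03 2c
[4] 0x29->0x03 len=4 : b8 21 68 03
query mem[0x2b]=0x68, mem[0x2a]=0x21, mem[0x05]=0x68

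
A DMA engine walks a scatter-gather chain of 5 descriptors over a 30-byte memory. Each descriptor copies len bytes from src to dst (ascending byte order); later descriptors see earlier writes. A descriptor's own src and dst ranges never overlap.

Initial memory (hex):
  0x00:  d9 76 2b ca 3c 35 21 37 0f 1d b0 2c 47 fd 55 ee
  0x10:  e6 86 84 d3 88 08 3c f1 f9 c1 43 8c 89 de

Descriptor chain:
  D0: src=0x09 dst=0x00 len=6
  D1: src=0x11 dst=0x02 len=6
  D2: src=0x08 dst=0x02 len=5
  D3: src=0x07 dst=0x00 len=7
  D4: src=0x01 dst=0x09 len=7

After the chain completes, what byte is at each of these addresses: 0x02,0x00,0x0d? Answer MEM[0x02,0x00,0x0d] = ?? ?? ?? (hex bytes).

MEM[0x02,0x00,0x0d] = 1d 3c 47

#0 dst[0x00+6] := {0x1d,0xb0,0x2c,0x47,0xfd,0x55}
#1 dst[0x02+6] := {0x86,0x84,0xd3,0x88,0x08,0x3c}
#2 dst[0x02+5] := {0x0f,0x1d,0xb0,0x2c,0x47}
#3 dst[0x00+7] := {0x3c,0x0f,0x1d,0xb0,0x2c,0x47,0xfd}
#4 dst[0x09+7] := {0x0f,0x1d,0xb0,0x2c,0x47,0xfd,0x3c}
query mem[0x02]=0x1d, mem[0x00]=0x3c, mem[0x0d]=0x47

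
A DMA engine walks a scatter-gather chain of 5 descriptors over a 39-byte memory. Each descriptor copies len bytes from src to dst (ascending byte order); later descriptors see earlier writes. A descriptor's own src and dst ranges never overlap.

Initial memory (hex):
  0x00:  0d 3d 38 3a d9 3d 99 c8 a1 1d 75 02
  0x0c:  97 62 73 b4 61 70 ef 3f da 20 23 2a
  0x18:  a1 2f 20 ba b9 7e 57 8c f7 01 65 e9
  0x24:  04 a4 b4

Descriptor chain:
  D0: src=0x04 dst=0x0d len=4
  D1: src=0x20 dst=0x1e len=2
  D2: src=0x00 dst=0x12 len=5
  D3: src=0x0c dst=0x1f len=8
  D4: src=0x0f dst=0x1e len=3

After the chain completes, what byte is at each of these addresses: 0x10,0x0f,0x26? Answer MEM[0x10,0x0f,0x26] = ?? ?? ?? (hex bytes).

  after D0: wrote 4B at 0x0d = d93d99c8
  after D1: wrote 2B at 0x1e = f701
  after D2: wrote 5B at 0x12 = 0d3d383ad9
  after D3: wrote 8B at 0x1f = 97d93d99c8700d3d
  after D4: wrote 3B at 0x1e = 99c870
query mem[0x10]=0xc8, mem[0x0f]=0x99, mem[0x26]=0x3d

MEM[0x10,0x0f,0x26] = c8 99 3d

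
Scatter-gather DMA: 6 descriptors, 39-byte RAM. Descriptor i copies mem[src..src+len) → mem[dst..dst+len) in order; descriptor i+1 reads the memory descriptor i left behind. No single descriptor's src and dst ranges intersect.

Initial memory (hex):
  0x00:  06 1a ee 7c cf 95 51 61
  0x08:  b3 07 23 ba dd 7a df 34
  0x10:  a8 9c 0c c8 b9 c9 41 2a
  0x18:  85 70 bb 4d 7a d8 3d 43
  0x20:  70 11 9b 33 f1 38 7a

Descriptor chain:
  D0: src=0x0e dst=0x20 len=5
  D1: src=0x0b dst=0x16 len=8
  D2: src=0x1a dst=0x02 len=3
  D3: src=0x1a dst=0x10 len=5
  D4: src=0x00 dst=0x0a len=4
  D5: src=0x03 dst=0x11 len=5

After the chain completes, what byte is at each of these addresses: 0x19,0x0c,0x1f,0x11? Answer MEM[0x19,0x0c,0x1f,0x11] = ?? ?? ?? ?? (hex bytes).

[0] 0x0e->0x20 len=5 : df 34 a8 9c 0c
[1] 0x0b->0x16 len=8 : ba dd 7a df 34 a8 9c 0c
[2] 0x1a->0x02 len=3 : 34 a8 9c
[3] 0x1a->0x10 len=5 : 34 a8 9c 0c 3d
[4] 0x00->0x0a len=4 : 06 1a 34 a8
[5] 0x03->0x11 len=5 : a8 9c 95 51 61
query mem[0x19]=0xdf, mem[0x0c]=0x34, mem[0x1f]=0x43, mem[0x11]=0xa8

MEM[0x19,0x0c,0x1f,0x11] = df 34 43 a8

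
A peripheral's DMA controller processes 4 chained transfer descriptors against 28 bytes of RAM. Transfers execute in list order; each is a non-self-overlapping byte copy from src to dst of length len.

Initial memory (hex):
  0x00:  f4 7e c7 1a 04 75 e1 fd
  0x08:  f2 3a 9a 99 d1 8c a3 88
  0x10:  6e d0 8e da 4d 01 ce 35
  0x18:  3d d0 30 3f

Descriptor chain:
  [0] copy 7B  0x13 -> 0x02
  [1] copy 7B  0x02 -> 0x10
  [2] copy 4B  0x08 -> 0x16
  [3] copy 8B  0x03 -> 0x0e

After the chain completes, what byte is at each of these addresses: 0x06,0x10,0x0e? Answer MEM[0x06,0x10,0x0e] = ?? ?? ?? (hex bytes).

[0] 0x13->0x02 len=7 : da 4d 01 ce 35 3d d0
[1] 0x02->0x10 len=7 : da 4d 01 ce 35 3d d0
[2] 0x08->0x16 len=4 : d0 3a 9a 99
[3] 0x03->0x0e len=8 : 4d 01 ce 35 3d d0 3a 9a
query mem[0x06]=0x35, mem[0x10]=0xce, mem[0x0e]=0x4d

MEM[0x06,0x10,0x0e] = 35 ce 4d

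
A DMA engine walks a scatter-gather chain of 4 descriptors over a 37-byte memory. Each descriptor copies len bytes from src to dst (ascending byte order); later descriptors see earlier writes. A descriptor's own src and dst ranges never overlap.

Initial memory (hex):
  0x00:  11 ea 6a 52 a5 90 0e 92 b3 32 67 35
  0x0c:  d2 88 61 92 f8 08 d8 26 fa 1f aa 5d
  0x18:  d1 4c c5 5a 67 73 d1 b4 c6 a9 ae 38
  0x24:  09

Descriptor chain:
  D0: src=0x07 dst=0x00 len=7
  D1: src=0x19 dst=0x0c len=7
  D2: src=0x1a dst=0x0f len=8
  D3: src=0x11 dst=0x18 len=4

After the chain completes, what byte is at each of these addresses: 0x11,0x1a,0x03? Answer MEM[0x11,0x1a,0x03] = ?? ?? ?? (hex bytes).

[0] 0x07->0x00 len=7 : 92 b3 32 67 35 d2 88
[1] 0x19->0x0c len=7 : 4c c5 5a 67 73 d1 b4
[2] 0x1a->0x0f len=8 : c5 5a 67 73 d1 b4 c6 a9
[3] 0x11->0x18 len=4 : 67 73 d1 b4
query mem[0x11]=0x67, mem[0x1a]=0xd1, mem[0x03]=0x67

MEM[0x11,0x1a,0x03] = 67 d1 67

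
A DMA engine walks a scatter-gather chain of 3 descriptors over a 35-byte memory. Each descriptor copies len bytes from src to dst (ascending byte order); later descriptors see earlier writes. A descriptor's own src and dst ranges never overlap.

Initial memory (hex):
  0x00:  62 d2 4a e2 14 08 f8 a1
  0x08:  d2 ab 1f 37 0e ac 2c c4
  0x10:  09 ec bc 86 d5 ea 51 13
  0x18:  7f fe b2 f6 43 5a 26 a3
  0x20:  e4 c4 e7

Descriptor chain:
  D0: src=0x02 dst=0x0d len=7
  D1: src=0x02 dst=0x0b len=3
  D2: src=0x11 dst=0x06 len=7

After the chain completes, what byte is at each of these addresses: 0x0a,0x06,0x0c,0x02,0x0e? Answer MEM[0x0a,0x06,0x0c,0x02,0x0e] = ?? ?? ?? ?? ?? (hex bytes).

#0 dst[0x0d+7] := {0x4a,0xe2,0x14,0x08,0xf8,0xa1,0xd2}
#1 dst[0x0b+3] := {0x4a,0xe2,0x14}
#2 dst[0x06+7] := {0xf8,0xa1,0xd2,0xd5,0xea,0x51,0x13}
query mem[0x0a]=0xea, mem[0x06]=0xf8, mem[0x0c]=0x13, mem[0x02]=0x4a, mem[0x0e]=0xe2

MEM[0x0a,0x06,0x0c,0x02,0x0e] = ea f8 13 4a e2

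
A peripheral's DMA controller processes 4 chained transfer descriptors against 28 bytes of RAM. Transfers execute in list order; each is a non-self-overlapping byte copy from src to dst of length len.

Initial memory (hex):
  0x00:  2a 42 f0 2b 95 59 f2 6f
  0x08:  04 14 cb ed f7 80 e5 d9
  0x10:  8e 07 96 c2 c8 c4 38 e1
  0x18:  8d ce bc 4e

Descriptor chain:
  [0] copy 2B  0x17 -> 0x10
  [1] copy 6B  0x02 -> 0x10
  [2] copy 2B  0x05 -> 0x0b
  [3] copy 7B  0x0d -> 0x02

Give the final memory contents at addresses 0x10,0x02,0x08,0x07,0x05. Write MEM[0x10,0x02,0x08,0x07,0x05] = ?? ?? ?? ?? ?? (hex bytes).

MEM[0x10,0x02,0x08,0x07,0x05] = f0 80 59 95 f0

[0] 0x17->0x10 len=2 : e1 8d
[1] 0x02->0x10 len=6 : f0 2b 95 59 f2 6f
[2] 0x05->0x0b len=2 : 59 f2
[3] 0x0d->0x02 len=7 : 80 e5 d9 f0 2b 95 59
query mem[0x10]=0xf0, mem[0x02]=0x80, mem[0x08]=0x59, mem[0x07]=0x95, mem[0x05]=0xf0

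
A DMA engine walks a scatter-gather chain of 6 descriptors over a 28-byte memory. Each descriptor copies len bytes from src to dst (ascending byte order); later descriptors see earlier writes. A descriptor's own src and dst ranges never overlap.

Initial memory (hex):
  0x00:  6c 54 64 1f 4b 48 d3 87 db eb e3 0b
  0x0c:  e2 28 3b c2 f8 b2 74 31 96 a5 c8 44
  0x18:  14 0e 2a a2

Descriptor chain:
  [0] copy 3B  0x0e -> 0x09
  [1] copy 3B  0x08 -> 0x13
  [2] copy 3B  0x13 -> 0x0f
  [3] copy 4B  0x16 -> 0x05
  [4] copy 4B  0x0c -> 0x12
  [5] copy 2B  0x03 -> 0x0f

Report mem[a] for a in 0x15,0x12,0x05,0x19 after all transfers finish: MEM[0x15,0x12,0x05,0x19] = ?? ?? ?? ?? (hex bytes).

  after D0: wrote 3B at 0x09 = 3bc2f8
  after D1: wrote 3B at 0x13 = db3bc2
  after D2: wrote 3B at 0x0f = db3bc2
  after D3: wrote 4B at 0x05 = c844140e
  after D4: wrote 4B at 0x12 = e2283bdb
  after D5: wrote 2B at 0x0f = 1f4b
query mem[0x15]=0xdb, mem[0x12]=0xe2, mem[0x05]=0xc8, mem[0x19]=0x0e

MEM[0x15,0x12,0x05,0x19] = db e2 c8 0e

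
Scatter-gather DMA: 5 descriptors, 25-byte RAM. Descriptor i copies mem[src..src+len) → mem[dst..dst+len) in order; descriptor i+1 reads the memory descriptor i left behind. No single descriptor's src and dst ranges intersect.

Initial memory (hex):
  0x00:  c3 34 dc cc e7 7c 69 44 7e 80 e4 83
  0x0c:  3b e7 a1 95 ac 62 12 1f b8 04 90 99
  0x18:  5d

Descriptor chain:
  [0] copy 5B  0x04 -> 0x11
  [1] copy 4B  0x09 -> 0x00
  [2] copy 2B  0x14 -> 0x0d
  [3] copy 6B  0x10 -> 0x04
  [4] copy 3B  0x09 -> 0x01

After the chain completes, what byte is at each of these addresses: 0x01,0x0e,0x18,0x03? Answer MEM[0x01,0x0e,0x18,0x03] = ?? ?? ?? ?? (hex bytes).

MEM[0x01,0x0e,0x18,0x03] = 7e 7e 5d 83

  after D0: wrote 5B at 0x11 = e77c69447e
  after D1: wrote 4B at 0x00 = 80e4833b
  after D2: wrote 2B at 0x0d = 447e
  after D3: wrote 6B at 0x04 = ace77c69447e
  after D4: wrote 3B at 0x01 = 7ee483
query mem[0x01]=0x7e, mem[0x0e]=0x7e, mem[0x18]=0x5d, mem[0x03]=0x83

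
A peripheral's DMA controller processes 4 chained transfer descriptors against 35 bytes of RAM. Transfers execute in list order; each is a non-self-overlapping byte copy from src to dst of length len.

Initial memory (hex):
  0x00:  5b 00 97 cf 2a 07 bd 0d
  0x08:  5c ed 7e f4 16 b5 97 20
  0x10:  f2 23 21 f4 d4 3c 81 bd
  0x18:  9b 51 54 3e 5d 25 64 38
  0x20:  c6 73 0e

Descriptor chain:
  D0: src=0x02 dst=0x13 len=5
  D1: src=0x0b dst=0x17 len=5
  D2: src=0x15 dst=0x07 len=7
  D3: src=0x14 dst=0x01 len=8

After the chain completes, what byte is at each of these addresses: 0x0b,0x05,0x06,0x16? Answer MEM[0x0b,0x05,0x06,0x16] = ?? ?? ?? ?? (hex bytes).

MEM[0x0b,0x05,0x06,0x16] = b5 16 b5 07

#0 dst[0x13+5] := {0x97,0xcf,0x2a,0x07,0xbd}
#1 dst[0x17+5] := {0xf4,0x16,0xb5,0x97,0x20}
#2 dst[0x07+7] := {0x2a,0x07,0xf4,0x16,0xb5,0x97,0x20}
#3 dst[0x01+8] := {0xcf,0x2a,0x07,0xf4,0x16,0xb5,0x97,0x20}
query mem[0x0b]=0xb5, mem[0x05]=0x16, mem[0x06]=0xb5, mem[0x16]=0x07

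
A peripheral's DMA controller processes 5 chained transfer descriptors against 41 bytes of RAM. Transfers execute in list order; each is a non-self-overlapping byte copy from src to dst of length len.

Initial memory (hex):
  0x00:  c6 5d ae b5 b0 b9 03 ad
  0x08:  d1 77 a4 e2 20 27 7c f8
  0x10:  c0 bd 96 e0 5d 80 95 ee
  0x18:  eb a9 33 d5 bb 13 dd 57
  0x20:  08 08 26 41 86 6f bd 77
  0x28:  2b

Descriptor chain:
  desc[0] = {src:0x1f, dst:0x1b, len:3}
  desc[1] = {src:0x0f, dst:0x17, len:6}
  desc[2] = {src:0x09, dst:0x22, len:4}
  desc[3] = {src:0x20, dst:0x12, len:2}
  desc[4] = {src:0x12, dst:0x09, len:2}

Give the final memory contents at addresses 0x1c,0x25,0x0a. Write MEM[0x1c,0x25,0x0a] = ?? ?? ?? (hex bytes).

D0: mem[0x1b..0x1d] <- [57 08 08]
D1: mem[0x17..0x1c] <- [f8 c0 bd 96 e0 5d]
D2: mem[0x22..0x25] <- [77 a4 e2 20]
D3: mem[0x12..0x13] <- [08 08]
D4: mem[0x09..0x0a] <- [08 08]
query mem[0x1c]=0x5d, mem[0x25]=0x20, mem[0x0a]=0x08

MEM[0x1c,0x25,0x0a] = 5d 20 08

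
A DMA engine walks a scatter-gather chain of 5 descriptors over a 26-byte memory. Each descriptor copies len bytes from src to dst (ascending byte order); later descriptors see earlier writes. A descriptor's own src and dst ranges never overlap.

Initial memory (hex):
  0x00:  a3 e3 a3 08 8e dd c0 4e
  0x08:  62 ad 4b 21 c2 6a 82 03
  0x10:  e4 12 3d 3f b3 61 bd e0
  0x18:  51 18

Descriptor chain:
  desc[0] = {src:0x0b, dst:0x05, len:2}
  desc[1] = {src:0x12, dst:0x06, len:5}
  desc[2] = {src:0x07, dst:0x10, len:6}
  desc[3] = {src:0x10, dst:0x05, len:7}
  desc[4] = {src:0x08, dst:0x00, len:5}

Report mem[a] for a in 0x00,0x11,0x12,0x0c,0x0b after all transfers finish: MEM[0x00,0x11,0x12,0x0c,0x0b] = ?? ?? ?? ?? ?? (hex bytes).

#0 dst[0x05+2] := {0x21,0xc2}
#1 dst[0x06+5] := {0x3d,0x3f,0xb3,0x61,0xbd}
#2 dst[0x10+6] := {0x3f,0xb3,0x61,0xbd,0x21,0xc2}
#3 dst[0x05+7] := {0x3f,0xb3,0x61,0xbd,0x21,0xc2,0xbd}
#4 dst[0x00+5] := {0xbd,0x21,0xc2,0xbd,0xc2}
query mem[0x00]=0xbd, mem[0x11]=0xb3, mem[0x12]=0x61, mem[0x0c]=0xc2, mem[0x0b]=0xbd

MEM[0x00,0x11,0x12,0x0c,0x0b] = bd b3 61 c2 bd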